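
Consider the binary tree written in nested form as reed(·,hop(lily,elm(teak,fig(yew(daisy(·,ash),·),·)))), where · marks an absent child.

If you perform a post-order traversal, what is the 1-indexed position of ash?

Post-order visits the left subtree, then the right subtree, then the node.
At reed: no left child.
At reed: go right to hop.
  At hop: go left to lily.
    lily is a leaf — visit lily.
  At hop: go right to elm.
    At elm: go left to teak.
      teak is a leaf — visit teak.
    At elm: go right to fig.
      At fig: go left to yew.
        At yew: go left to daisy.
          At daisy: no left child.
          At daisy: go right to ash.
            ash is a leaf — visit ash.
          Visit daisy.
        At yew: no right child.
        Visit yew.
      At fig: no right child.
      Visit fig.
    Visit elm.
  Visit hop.
Visit reed.
Full post-order sequence: lily, teak, ash, daisy, yew, fig, elm, hop, reed.

3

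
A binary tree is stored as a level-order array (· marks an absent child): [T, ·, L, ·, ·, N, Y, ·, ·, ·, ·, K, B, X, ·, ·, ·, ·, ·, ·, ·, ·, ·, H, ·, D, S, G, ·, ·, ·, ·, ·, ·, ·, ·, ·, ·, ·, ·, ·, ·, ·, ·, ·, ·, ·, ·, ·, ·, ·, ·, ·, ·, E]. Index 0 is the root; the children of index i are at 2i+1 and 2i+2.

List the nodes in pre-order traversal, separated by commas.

T, L, N, K, H, B, D, S, E, Y, X, G

Pre-order visits the node, then its left subtree, then its right subtree.
Visit T.
At T: no left child.
At T: go right to L.
  Visit L.
  At L: go left to N.
    Visit N.
    At N: go left to K.
      Visit K.
      At K: go left to H.
        H is a leaf — visit H.
      At K: no right child.
    At N: go right to B.
      Visit B.
      At B: go left to D.
        D is a leaf — visit D.
      At B: go right to S.
        Visit S.
        At S: no left child.
        At S: go right to E.
          E is a leaf — visit E.
  At L: go right to Y.
    Visit Y.
    At Y: go left to X.
      Visit X.
      At X: go left to G.
        G is a leaf — visit G.
      At X: no right child.
    At Y: no right child.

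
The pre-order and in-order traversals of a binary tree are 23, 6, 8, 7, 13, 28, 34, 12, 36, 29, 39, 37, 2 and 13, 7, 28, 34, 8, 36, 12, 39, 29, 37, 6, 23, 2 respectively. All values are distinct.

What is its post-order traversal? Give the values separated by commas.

13, 34, 28, 7, 36, 39, 37, 29, 12, 8, 6, 2, 23

The first element of pre-order is the root; it splits in-order into left and right subtrees.
Root 23: left subtree has 11 nodes {13, 7, 28, 34, 8, 36, 12, 39, 29, 37, 6}, right has 1 {2}.
  Root 6: left subtree has 10 nodes {13, 7, 28, 34, 8, 36, 12, 39, 29, 37}, right has 0 { }.
    Root 8: left subtree has 4 nodes {13, 7, 28, 34}, right has 5 {36, 12, 39, 29, 37}.
      Root 7: left subtree has 1 node {13}, right has 2 {28, 34}.
        Root 28: left subtree has 0 nodes { }, right has 1 {34}.
      Root 12: left subtree has 1 node {36}, right has 3 {39, 29, 37}.
        Root 29: left subtree has 1 node {39}, right has 1 {37}.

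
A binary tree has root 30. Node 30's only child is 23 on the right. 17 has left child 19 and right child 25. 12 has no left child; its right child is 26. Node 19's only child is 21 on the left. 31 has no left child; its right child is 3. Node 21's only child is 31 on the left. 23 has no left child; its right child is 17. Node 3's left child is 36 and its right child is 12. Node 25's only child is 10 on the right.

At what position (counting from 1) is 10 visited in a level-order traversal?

7

Level-order visits nodes level by level from the root, left to right within each level.
Level 0: 30
Level 1: 23
Level 2: 17
Level 3: 19, 25
Level 4: 21, 10
Level 5: 31
Level 6: 3
Level 7: 36, 12
Level 8: 26
Full level-order sequence: 30, 23, 17, 19, 25, 21, 10, 31, 3, 36, 12, 26.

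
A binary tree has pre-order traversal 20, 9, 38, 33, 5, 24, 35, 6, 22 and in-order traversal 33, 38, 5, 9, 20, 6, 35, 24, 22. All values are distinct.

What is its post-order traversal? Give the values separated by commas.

The first element of pre-order is the root; it splits in-order into left and right subtrees.
Root 20: left subtree has 4 nodes {33, 38, 5, 9}, right has 4 {6, 35, 24, 22}.
  Root 9: left subtree has 3 nodes {33, 38, 5}, right has 0 { }.
    Root 38: left subtree has 1 node {33}, right has 1 {5}.
  Root 24: left subtree has 2 nodes {6, 35}, right has 1 {22}.
    Root 35: left subtree has 1 node {6}, right has 0 { }.

33, 5, 38, 9, 6, 35, 22, 24, 20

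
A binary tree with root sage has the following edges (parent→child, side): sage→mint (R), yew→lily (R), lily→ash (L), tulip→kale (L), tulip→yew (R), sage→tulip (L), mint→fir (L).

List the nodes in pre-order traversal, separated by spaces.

sage tulip kale yew lily ash mint fir

Pre-order visits the node, then its left subtree, then its right subtree.
Visit sage.
At sage: go left to tulip.
  Visit tulip.
  At tulip: go left to kale.
    kale is a leaf — visit kale.
  At tulip: go right to yew.
    Visit yew.
    At yew: no left child.
    At yew: go right to lily.
      Visit lily.
      At lily: go left to ash.
        ash is a leaf — visit ash.
      At lily: no right child.
At sage: go right to mint.
  Visit mint.
  At mint: go left to fir.
    fir is a leaf — visit fir.
  At mint: no right child.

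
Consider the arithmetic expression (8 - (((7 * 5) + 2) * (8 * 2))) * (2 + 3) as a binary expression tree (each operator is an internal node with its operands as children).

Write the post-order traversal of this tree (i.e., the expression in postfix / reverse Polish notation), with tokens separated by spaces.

Post-order on an expression tree gives postfix notation: for each operator, emit left operand, right operand, then the operator.

8 7 5 * 2 + 8 2 * * - 2 3 + *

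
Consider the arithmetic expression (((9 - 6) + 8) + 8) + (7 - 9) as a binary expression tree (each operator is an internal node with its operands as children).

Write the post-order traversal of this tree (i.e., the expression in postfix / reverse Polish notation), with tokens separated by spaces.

Post-order on an expression tree gives postfix notation: for each operator, emit left operand, right operand, then the operator.

9 6 - 8 + 8 + 7 9 - +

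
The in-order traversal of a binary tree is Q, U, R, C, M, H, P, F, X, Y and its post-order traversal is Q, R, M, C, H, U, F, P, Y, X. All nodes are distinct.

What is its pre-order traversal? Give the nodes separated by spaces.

X P U Q H C R M F Y

The last element of post-order is the root; it splits in-order into left and right subtrees.
Root X: left subtree has 8 nodes {Q, U, R, C, M, H, P, F}, right has 1 {Y}.
  Root P: left subtree has 6 nodes {Q, U, R, C, M, H}, right has 1 {F}.
    Root U: left subtree has 1 node {Q}, right has 4 {R, C, M, H}.
      Root H: left subtree has 3 nodes {R, C, M}, right has 0 { }.
        Root C: left subtree has 1 node {R}, right has 1 {M}.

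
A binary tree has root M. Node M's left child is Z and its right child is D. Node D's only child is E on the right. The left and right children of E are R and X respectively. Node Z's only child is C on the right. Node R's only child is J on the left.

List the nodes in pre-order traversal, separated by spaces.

M Z C D E R J X

Pre-order visits the node, then its left subtree, then its right subtree.
Visit M.
At M: go left to Z.
  Visit Z.
  At Z: no left child.
  At Z: go right to C.
    C is a leaf — visit C.
At M: go right to D.
  Visit D.
  At D: no left child.
  At D: go right to E.
    Visit E.
    At E: go left to R.
      Visit R.
      At R: go left to J.
        J is a leaf — visit J.
      At R: no right child.
    At E: go right to X.
      X is a leaf — visit X.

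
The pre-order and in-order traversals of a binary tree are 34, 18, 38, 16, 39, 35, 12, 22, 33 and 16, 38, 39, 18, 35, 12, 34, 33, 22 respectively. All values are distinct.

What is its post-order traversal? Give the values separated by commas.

The first element of pre-order is the root; it splits in-order into left and right subtrees.
Root 34: left subtree has 6 nodes {16, 38, 39, 18, 35, 12}, right has 2 {33, 22}.
  Root 18: left subtree has 3 nodes {16, 38, 39}, right has 2 {35, 12}.
    Root 38: left subtree has 1 node {16}, right has 1 {39}.
    Root 35: left subtree has 0 nodes { }, right has 1 {12}.
  Root 22: left subtree has 1 node {33}, right has 0 { }.

16, 39, 38, 12, 35, 18, 33, 22, 34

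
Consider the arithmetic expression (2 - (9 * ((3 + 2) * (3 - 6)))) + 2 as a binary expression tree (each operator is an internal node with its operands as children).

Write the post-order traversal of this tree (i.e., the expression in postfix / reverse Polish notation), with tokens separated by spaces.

Post-order on an expression tree gives postfix notation: for each operator, emit left operand, right operand, then the operator.

2 9 3 2 + 3 6 - * * - 2 +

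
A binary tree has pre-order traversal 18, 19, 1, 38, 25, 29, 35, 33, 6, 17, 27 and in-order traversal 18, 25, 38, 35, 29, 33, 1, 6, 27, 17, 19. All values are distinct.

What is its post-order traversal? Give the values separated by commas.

25, 35, 33, 29, 38, 27, 17, 6, 1, 19, 18

The first element of pre-order is the root; it splits in-order into left and right subtrees.
Root 18: left subtree has 0 nodes { }, right has 10 {25, 38, 35, 29, 33, 1, 6, 27, 17, 19}.
  Root 19: left subtree has 9 nodes {25, 38, 35, 29, 33, 1, 6, 27, 17}, right has 0 { }.
    Root 1: left subtree has 5 nodes {25, 38, 35, 29, 33}, right has 3 {6, 27, 17}.
      Root 38: left subtree has 1 node {25}, right has 3 {35, 29, 33}.
        Root 29: left subtree has 1 node {35}, right has 1 {33}.
      Root 6: left subtree has 0 nodes { }, right has 2 {27, 17}.
        Root 17: left subtree has 1 node {27}, right has 0 { }.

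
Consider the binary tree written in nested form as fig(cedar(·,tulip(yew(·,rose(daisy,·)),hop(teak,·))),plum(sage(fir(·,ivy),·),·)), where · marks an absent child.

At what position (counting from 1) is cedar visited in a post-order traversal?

Post-order visits the left subtree, then the right subtree, then the node.
At fig: go left to cedar.
  At cedar: no left child.
  At cedar: go right to tulip.
    At tulip: go left to yew.
      At yew: no left child.
      At yew: go right to rose.
        At rose: go left to daisy.
          daisy is a leaf — visit daisy.
        At rose: no right child.
        Visit rose.
      Visit yew.
    At tulip: go right to hop.
      At hop: go left to teak.
        teak is a leaf — visit teak.
      At hop: no right child.
      Visit hop.
    Visit tulip.
  Visit cedar.
At fig: go right to plum.
  At plum: go left to sage.
    At sage: go left to fir.
      At fir: no left child.
      At fir: go right to ivy.
        ivy is a leaf — visit ivy.
      Visit fir.
    At sage: no right child.
    Visit sage.
  At plum: no right child.
  Visit plum.
Visit fig.
Full post-order sequence: daisy, rose, yew, teak, hop, tulip, cedar, ivy, fir, sage, plum, fig.

7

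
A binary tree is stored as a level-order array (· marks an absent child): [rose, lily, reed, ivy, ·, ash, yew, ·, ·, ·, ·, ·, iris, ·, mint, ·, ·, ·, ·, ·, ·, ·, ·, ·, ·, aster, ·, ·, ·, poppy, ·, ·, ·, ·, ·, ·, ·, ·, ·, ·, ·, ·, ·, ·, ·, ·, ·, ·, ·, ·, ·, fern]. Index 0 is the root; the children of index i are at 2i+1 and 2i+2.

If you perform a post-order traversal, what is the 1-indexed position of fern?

3

Post-order visits the left subtree, then the right subtree, then the node.
At rose: go left to lily.
  At lily: go left to ivy.
    ivy is a leaf — visit ivy.
  At lily: no right child.
  Visit lily.
At rose: go right to reed.
  At reed: go left to ash.
    At ash: no left child.
    At ash: go right to iris.
      At iris: go left to aster.
        At aster: go left to fern.
          fern is a leaf — visit fern.
        At aster: no right child.
        Visit aster.
      At iris: no right child.
      Visit iris.
    Visit ash.
  At reed: go right to yew.
    At yew: no left child.
    At yew: go right to mint.
      At mint: go left to poppy.
        poppy is a leaf — visit poppy.
      At mint: no right child.
      Visit mint.
    Visit yew.
  Visit reed.
Visit rose.
Full post-order sequence: ivy, lily, fern, aster, iris, ash, poppy, mint, yew, reed, rose.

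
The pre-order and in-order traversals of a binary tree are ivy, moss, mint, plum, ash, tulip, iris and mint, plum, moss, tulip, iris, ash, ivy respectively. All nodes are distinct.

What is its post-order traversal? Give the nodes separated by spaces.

plum mint iris tulip ash moss ivy

The first element of pre-order is the root; it splits in-order into left and right subtrees.
Root ivy: left subtree has 6 nodes {mint, plum, moss, tulip, iris, ash}, right has 0 { }.
  Root moss: left subtree has 2 nodes {mint, plum}, right has 3 {tulip, iris, ash}.
    Root mint: left subtree has 0 nodes { }, right has 1 {plum}.
    Root ash: left subtree has 2 nodes {tulip, iris}, right has 0 { }.
      Root tulip: left subtree has 0 nodes { }, right has 1 {iris}.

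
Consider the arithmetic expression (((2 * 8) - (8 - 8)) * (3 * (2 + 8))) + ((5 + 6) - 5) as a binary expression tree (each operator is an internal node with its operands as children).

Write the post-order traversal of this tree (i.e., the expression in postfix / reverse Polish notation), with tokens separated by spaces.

Post-order on an expression tree gives postfix notation: for each operator, emit left operand, right operand, then the operator.

2 8 * 8 8 - - 3 2 8 + * * 5 6 + 5 - +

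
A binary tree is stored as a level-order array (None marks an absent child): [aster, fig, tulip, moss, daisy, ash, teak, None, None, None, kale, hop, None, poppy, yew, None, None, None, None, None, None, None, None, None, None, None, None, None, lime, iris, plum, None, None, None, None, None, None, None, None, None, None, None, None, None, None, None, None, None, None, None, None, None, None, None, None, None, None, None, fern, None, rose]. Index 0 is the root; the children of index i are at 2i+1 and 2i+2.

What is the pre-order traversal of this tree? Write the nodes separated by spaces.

aster fig moss daisy kale tulip ash hop teak poppy lime fern yew iris rose plum

Pre-order visits the node, then its left subtree, then its right subtree.
Visit aster.
At aster: go left to fig.
  Visit fig.
  At fig: go left to moss.
    moss is a leaf — visit moss.
  At fig: go right to daisy.
    Visit daisy.
    At daisy: no left child.
    At daisy: go right to kale.
      kale is a leaf — visit kale.
At aster: go right to tulip.
  Visit tulip.
  At tulip: go left to ash.
    Visit ash.
    At ash: go left to hop.
      hop is a leaf — visit hop.
    At ash: no right child.
  At tulip: go right to teak.
    Visit teak.
    At teak: go left to poppy.
      Visit poppy.
      At poppy: no left child.
      At poppy: go right to lime.
        Visit lime.
        At lime: no left child.
        At lime: go right to fern.
          fern is a leaf — visit fern.
    At teak: go right to yew.
      Visit yew.
      At yew: go left to iris.
        Visit iris.
        At iris: no left child.
        At iris: go right to rose.
          rose is a leaf — visit rose.
      At yew: go right to plum.
        plum is a leaf — visit plum.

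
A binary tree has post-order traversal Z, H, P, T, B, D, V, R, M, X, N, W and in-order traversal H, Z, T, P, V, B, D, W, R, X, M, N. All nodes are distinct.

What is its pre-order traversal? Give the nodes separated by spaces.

W V T H Z P D B N X R M

The last element of post-order is the root; it splits in-order into left and right subtrees.
Root W: left subtree has 7 nodes {H, Z, T, P, V, B, D}, right has 4 {R, X, M, N}.
  Root V: left subtree has 4 nodes {H, Z, T, P}, right has 2 {B, D}.
    Root T: left subtree has 2 nodes {H, Z}, right has 1 {P}.
      Root H: left subtree has 0 nodes { }, right has 1 {Z}.
    Root D: left subtree has 1 node {B}, right has 0 { }.
  Root N: left subtree has 3 nodes {R, X, M}, right has 0 { }.
    Root X: left subtree has 1 node {R}, right has 1 {M}.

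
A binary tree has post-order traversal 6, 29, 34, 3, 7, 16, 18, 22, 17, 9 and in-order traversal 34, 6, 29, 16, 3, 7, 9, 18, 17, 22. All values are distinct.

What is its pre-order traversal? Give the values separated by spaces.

The last element of post-order is the root; it splits in-order into left and right subtrees.
Root 9: left subtree has 6 nodes {34, 6, 29, 16, 3, 7}, right has 3 {18, 17, 22}.
  Root 16: left subtree has 3 nodes {34, 6, 29}, right has 2 {3, 7}.
    Root 34: left subtree has 0 nodes { }, right has 2 {6, 29}.
      Root 29: left subtree has 1 node {6}, right has 0 { }.
    Root 7: left subtree has 1 node {3}, right has 0 { }.
  Root 17: left subtree has 1 node {18}, right has 1 {22}.

9 16 34 29 6 7 3 17 18 22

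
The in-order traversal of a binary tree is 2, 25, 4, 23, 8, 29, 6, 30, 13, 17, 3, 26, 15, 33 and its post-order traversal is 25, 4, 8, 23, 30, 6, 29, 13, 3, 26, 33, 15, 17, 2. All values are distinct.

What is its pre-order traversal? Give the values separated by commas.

The last element of post-order is the root; it splits in-order into left and right subtrees.
Root 2: left subtree has 0 nodes { }, right has 13 {25, 4, 23, 8, 29, 6, 30, 13, 17, 3, 26, 15, 33}.
  Root 17: left subtree has 8 nodes {25, 4, 23, 8, 29, 6, 30, 13}, right has 4 {3, 26, 15, 33}.
    Root 13: left subtree has 7 nodes {25, 4, 23, 8, 29, 6, 30}, right has 0 { }.
      Root 29: left subtree has 4 nodes {25, 4, 23, 8}, right has 2 {6, 30}.
        Root 23: left subtree has 2 nodes {25, 4}, right has 1 {8}.
          Root 4: left subtree has 1 node {25}, right has 0 { }.
        Root 6: left subtree has 0 nodes { }, right has 1 {30}.
    Root 15: left subtree has 2 nodes {3, 26}, right has 1 {33}.
      Root 26: left subtree has 1 node {3}, right has 0 { }.

2, 17, 13, 29, 23, 4, 25, 8, 6, 30, 15, 26, 3, 33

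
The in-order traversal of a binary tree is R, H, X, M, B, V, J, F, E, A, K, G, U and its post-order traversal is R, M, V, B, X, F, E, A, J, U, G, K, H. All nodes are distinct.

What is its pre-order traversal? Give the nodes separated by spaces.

The last element of post-order is the root; it splits in-order into left and right subtrees.
Root H: left subtree has 1 node {R}, right has 11 {X, M, B, V, J, F, E, A, K, G, U}.
  Root K: left subtree has 8 nodes {X, M, B, V, J, F, E, A}, right has 2 {G, U}.
    Root J: left subtree has 4 nodes {X, M, B, V}, right has 3 {F, E, A}.
      Root X: left subtree has 0 nodes { }, right has 3 {M, B, V}.
        Root B: left subtree has 1 node {M}, right has 1 {V}.
      Root A: left subtree has 2 nodes {F, E}, right has 0 { }.
        Root E: left subtree has 1 node {F}, right has 0 { }.
    Root G: left subtree has 0 nodes { }, right has 1 {U}.

H R K J X B M V A E F G U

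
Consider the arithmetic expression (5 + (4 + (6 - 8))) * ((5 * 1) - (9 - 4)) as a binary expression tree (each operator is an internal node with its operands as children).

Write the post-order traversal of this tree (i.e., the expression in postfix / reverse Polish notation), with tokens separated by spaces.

5 4 6 8 - + + 5 1 * 9 4 - - *

Post-order on an expression tree gives postfix notation: for each operator, emit left operand, right operand, then the operator.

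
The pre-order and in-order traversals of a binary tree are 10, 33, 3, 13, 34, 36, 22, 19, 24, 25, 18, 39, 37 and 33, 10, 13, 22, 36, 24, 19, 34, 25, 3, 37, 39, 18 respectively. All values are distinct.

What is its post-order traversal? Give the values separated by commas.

The first element of pre-order is the root; it splits in-order into left and right subtrees.
Root 10: left subtree has 1 node {33}, right has 11 {13, 22, 36, 24, 19, 34, 25, 3, 37, 39, 18}.
  Root 3: left subtree has 7 nodes {13, 22, 36, 24, 19, 34, 25}, right has 3 {37, 39, 18}.
    Root 13: left subtree has 0 nodes { }, right has 6 {22, 36, 24, 19, 34, 25}.
      Root 34: left subtree has 4 nodes {22, 36, 24, 19}, right has 1 {25}.
        Root 36: left subtree has 1 node {22}, right has 2 {24, 19}.
          Root 19: left subtree has 1 node {24}, right has 0 { }.
    Root 18: left subtree has 2 nodes {37, 39}, right has 0 { }.
      Root 39: left subtree has 1 node {37}, right has 0 { }.

33, 22, 24, 19, 36, 25, 34, 13, 37, 39, 18, 3, 10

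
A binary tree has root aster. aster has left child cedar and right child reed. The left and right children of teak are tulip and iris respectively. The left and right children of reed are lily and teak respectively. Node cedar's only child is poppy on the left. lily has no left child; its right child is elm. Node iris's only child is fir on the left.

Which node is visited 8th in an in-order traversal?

In-order visits the left subtree, then the node, then the right subtree.
At aster: go left to cedar.
  At cedar: go left to poppy.
    poppy is a leaf — visit poppy.
  Visit cedar.
  At cedar: no right child.
Visit aster.
At aster: go right to reed.
  At reed: go left to lily.
    At lily: no left child.
    Visit lily.
    At lily: go right to elm.
      elm is a leaf — visit elm.
  Visit reed.
  At reed: go right to teak.
    At teak: go left to tulip.
      tulip is a leaf — visit tulip.
    Visit teak.
    At teak: go right to iris.
      At iris: go left to fir.
        fir is a leaf — visit fir.
      Visit iris.
      At iris: no right child.
Full in-order sequence: poppy, cedar, aster, lily, elm, reed, tulip, teak, fir, iris.

teak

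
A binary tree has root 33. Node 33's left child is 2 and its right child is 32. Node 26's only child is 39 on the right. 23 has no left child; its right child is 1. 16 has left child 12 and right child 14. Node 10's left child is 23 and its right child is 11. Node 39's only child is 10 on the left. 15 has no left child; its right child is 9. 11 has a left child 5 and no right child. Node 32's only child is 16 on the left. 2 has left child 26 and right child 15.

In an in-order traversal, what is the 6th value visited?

In-order visits the left subtree, then the node, then the right subtree.
At 33: go left to 2.
  At 2: go left to 26.
    At 26: no left child.
    Visit 26.
    At 26: go right to 39.
      At 39: go left to 10.
        At 10: go left to 23.
          At 23: no left child.
          Visit 23.
          At 23: go right to 1.
            1 is a leaf — visit 1.
        Visit 10.
        At 10: go right to 11.
          At 11: go left to 5.
            5 is a leaf — visit 5.
          Visit 11.
          At 11: no right child.
      Visit 39.
      At 39: no right child.
  Visit 2.
  At 2: go right to 15.
    At 15: no left child.
    Visit 15.
    At 15: go right to 9.
      9 is a leaf — visit 9.
Visit 33.
At 33: go right to 32.
  At 32: go left to 16.
    At 16: go left to 12.
      12 is a leaf — visit 12.
    Visit 16.
    At 16: go right to 14.
      14 is a leaf — visit 14.
  Visit 32.
  At 32: no right child.
Full in-order sequence: 26, 23, 1, 10, 5, 11, 39, 2, 15, 9, 33, 12, 16, 14, 32.

11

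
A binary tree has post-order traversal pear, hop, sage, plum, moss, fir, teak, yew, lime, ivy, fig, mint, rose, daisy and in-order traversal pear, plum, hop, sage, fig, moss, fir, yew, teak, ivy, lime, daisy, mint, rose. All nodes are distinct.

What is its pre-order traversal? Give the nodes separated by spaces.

daisy fig plum pear sage hop ivy yew fir moss teak lime rose mint

The last element of post-order is the root; it splits in-order into left and right subtrees.
Root daisy: left subtree has 11 nodes {pear, plum, hop, sage, fig, moss, fir, yew, teak, ivy, lime}, right has 2 {mint, rose}.
  Root fig: left subtree has 4 nodes {pear, plum, hop, sage}, right has 6 {moss, fir, yew, teak, ivy, lime}.
    Root plum: left subtree has 1 node {pear}, right has 2 {hop, sage}.
      Root sage: left subtree has 1 node {hop}, right has 0 { }.
    Root ivy: left subtree has 4 nodes {moss, fir, yew, teak}, right has 1 {lime}.
      Root yew: left subtree has 2 nodes {moss, fir}, right has 1 {teak}.
        Root fir: left subtree has 1 node {moss}, right has 0 { }.
  Root rose: left subtree has 1 node {mint}, right has 0 { }.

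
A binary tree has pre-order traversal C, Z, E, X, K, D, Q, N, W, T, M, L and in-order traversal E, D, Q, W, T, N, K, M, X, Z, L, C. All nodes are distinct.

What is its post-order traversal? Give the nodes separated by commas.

The first element of pre-order is the root; it splits in-order into left and right subtrees.
Root C: left subtree has 11 nodes {E, D, Q, W, T, N, K, M, X, Z, L}, right has 0 { }.
  Root Z: left subtree has 9 nodes {E, D, Q, W, T, N, K, M, X}, right has 1 {L}.
    Root E: left subtree has 0 nodes { }, right has 8 {D, Q, W, T, N, K, M, X}.
      Root X: left subtree has 7 nodes {D, Q, W, T, N, K, M}, right has 0 { }.
        Root K: left subtree has 5 nodes {D, Q, W, T, N}, right has 1 {M}.
          Root D: left subtree has 0 nodes { }, right has 4 {Q, W, T, N}.
            Root Q: left subtree has 0 nodes { }, right has 3 {W, T, N}.
              Root N: left subtree has 2 nodes {W, T}, right has 0 { }.
                Root W: left subtree has 0 nodes { }, right has 1 {T}.

T, W, N, Q, D, M, K, X, E, L, Z, C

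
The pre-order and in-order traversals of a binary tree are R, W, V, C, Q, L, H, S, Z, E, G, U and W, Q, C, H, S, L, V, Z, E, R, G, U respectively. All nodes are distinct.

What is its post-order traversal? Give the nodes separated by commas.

Q, S, H, L, C, E, Z, V, W, U, G, R

The first element of pre-order is the root; it splits in-order into left and right subtrees.
Root R: left subtree has 9 nodes {W, Q, C, H, S, L, V, Z, E}, right has 2 {G, U}.
  Root W: left subtree has 0 nodes { }, right has 8 {Q, C, H, S, L, V, Z, E}.
    Root V: left subtree has 5 nodes {Q, C, H, S, L}, right has 2 {Z, E}.
      Root C: left subtree has 1 node {Q}, right has 3 {H, S, L}.
        Root L: left subtree has 2 nodes {H, S}, right has 0 { }.
          Root H: left subtree has 0 nodes { }, right has 1 {S}.
      Root Z: left subtree has 0 nodes { }, right has 1 {E}.
  Root G: left subtree has 0 nodes { }, right has 1 {U}.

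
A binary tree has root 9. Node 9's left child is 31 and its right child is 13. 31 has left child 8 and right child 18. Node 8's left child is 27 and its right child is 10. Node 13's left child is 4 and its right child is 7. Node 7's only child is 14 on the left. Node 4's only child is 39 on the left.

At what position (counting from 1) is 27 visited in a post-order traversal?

1

Post-order visits the left subtree, then the right subtree, then the node.
At 9: go left to 31.
  At 31: go left to 8.
    At 8: go left to 27.
      27 is a leaf — visit 27.
    At 8: go right to 10.
      10 is a leaf — visit 10.
    Visit 8.
  At 31: go right to 18.
    18 is a leaf — visit 18.
  Visit 31.
At 9: go right to 13.
  At 13: go left to 4.
    At 4: go left to 39.
      39 is a leaf — visit 39.
    At 4: no right child.
    Visit 4.
  At 13: go right to 7.
    At 7: go left to 14.
      14 is a leaf — visit 14.
    At 7: no right child.
    Visit 7.
  Visit 13.
Visit 9.
Full post-order sequence: 27, 10, 8, 18, 31, 39, 4, 14, 7, 13, 9.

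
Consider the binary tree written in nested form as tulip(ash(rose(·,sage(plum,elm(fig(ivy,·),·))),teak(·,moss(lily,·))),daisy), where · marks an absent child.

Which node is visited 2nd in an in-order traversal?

plum

In-order visits the left subtree, then the node, then the right subtree.
At tulip: go left to ash.
  At ash: go left to rose.
    At rose: no left child.
    Visit rose.
    At rose: go right to sage.
      At sage: go left to plum.
        plum is a leaf — visit plum.
      Visit sage.
      At sage: go right to elm.
        At elm: go left to fig.
          At fig: go left to ivy.
            ivy is a leaf — visit ivy.
          Visit fig.
          At fig: no right child.
        Visit elm.
        At elm: no right child.
  Visit ash.
  At ash: go right to teak.
    At teak: no left child.
    Visit teak.
    At teak: go right to moss.
      At moss: go left to lily.
        lily is a leaf — visit lily.
      Visit moss.
      At moss: no right child.
Visit tulip.
At tulip: go right to daisy.
  daisy is a leaf — visit daisy.
Full in-order sequence: rose, plum, sage, ivy, fig, elm, ash, teak, lily, moss, tulip, daisy.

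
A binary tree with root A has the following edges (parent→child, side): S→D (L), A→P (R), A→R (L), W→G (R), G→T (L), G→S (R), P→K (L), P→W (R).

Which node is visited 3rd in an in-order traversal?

K

In-order visits the left subtree, then the node, then the right subtree.
At A: go left to R.
  R is a leaf — visit R.
Visit A.
At A: go right to P.
  At P: go left to K.
    K is a leaf — visit K.
  Visit P.
  At P: go right to W.
    At W: no left child.
    Visit W.
    At W: go right to G.
      At G: go left to T.
        T is a leaf — visit T.
      Visit G.
      At G: go right to S.
        At S: go left to D.
          D is a leaf — visit D.
        Visit S.
        At S: no right child.
Full in-order sequence: R, A, K, P, W, T, G, D, S.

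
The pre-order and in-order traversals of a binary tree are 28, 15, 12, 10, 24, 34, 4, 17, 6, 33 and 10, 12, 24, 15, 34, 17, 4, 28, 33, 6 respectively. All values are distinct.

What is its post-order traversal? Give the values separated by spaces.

10 24 12 17 4 34 15 33 6 28

The first element of pre-order is the root; it splits in-order into left and right subtrees.
Root 28: left subtree has 7 nodes {10, 12, 24, 15, 34, 17, 4}, right has 2 {33, 6}.
  Root 15: left subtree has 3 nodes {10, 12, 24}, right has 3 {34, 17, 4}.
    Root 12: left subtree has 1 node {10}, right has 1 {24}.
    Root 34: left subtree has 0 nodes { }, right has 2 {17, 4}.
      Root 4: left subtree has 1 node {17}, right has 0 { }.
  Root 6: left subtree has 1 node {33}, right has 0 { }.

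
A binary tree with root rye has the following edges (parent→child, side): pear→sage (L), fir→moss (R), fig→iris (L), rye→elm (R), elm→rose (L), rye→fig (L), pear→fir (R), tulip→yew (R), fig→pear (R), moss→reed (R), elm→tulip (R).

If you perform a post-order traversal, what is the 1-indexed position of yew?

9

Post-order visits the left subtree, then the right subtree, then the node.
At rye: go left to fig.
  At fig: go left to iris.
    iris is a leaf — visit iris.
  At fig: go right to pear.
    At pear: go left to sage.
      sage is a leaf — visit sage.
    At pear: go right to fir.
      At fir: no left child.
      At fir: go right to moss.
        At moss: no left child.
        At moss: go right to reed.
          reed is a leaf — visit reed.
        Visit moss.
      Visit fir.
    Visit pear.
  Visit fig.
At rye: go right to elm.
  At elm: go left to rose.
    rose is a leaf — visit rose.
  At elm: go right to tulip.
    At tulip: no left child.
    At tulip: go right to yew.
      yew is a leaf — visit yew.
    Visit tulip.
  Visit elm.
Visit rye.
Full post-order sequence: iris, sage, reed, moss, fir, pear, fig, rose, yew, tulip, elm, rye.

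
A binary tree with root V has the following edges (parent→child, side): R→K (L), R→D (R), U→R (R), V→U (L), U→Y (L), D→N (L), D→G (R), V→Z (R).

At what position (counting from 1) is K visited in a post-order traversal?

Post-order visits the left subtree, then the right subtree, then the node.
At V: go left to U.
  At U: go left to Y.
    Y is a leaf — visit Y.
  At U: go right to R.
    At R: go left to K.
      K is a leaf — visit K.
    At R: go right to D.
      At D: go left to N.
        N is a leaf — visit N.
      At D: go right to G.
        G is a leaf — visit G.
      Visit D.
    Visit R.
  Visit U.
At V: go right to Z.
  Z is a leaf — visit Z.
Visit V.
Full post-order sequence: Y, K, N, G, D, R, U, Z, V.

2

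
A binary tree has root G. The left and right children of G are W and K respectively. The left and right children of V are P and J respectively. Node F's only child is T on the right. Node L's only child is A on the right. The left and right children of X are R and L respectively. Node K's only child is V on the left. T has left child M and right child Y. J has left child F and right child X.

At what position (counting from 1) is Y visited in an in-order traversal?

8

In-order visits the left subtree, then the node, then the right subtree.
At G: go left to W.
  W is a leaf — visit W.
Visit G.
At G: go right to K.
  At K: go left to V.
    At V: go left to P.
      P is a leaf — visit P.
    Visit V.
    At V: go right to J.
      At J: go left to F.
        At F: no left child.
        Visit F.
        At F: go right to T.
          At T: go left to M.
            M is a leaf — visit M.
          Visit T.
          At T: go right to Y.
            Y is a leaf — visit Y.
      Visit J.
      At J: go right to X.
        At X: go left to R.
          R is a leaf — visit R.
        Visit X.
        At X: go right to L.
          At L: no left child.
          Visit L.
          At L: go right to A.
            A is a leaf — visit A.
  Visit K.
  At K: no right child.
Full in-order sequence: W, G, P, V, F, M, T, Y, J, R, X, L, A, K.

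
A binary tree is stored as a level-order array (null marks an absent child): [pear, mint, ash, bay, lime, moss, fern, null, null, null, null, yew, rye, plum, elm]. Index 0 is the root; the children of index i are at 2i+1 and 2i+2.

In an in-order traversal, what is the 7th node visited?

rye

In-order visits the left subtree, then the node, then the right subtree.
At pear: go left to mint.
  At mint: go left to bay.
    bay is a leaf — visit bay.
  Visit mint.
  At mint: go right to lime.
    lime is a leaf — visit lime.
Visit pear.
At pear: go right to ash.
  At ash: go left to moss.
    At moss: go left to yew.
      yew is a leaf — visit yew.
    Visit moss.
    At moss: go right to rye.
      rye is a leaf — visit rye.
  Visit ash.
  At ash: go right to fern.
    At fern: go left to plum.
      plum is a leaf — visit plum.
    Visit fern.
    At fern: go right to elm.
      elm is a leaf — visit elm.
Full in-order sequence: bay, mint, lime, pear, yew, moss, rye, ash, plum, fern, elm.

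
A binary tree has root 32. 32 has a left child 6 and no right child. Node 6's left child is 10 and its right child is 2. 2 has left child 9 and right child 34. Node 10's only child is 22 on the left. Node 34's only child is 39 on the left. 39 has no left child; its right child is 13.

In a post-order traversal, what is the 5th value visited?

Post-order visits the left subtree, then the right subtree, then the node.
At 32: go left to 6.
  At 6: go left to 10.
    At 10: go left to 22.
      22 is a leaf — visit 22.
    At 10: no right child.
    Visit 10.
  At 6: go right to 2.
    At 2: go left to 9.
      9 is a leaf — visit 9.
    At 2: go right to 34.
      At 34: go left to 39.
        At 39: no left child.
        At 39: go right to 13.
          13 is a leaf — visit 13.
        Visit 39.
      At 34: no right child.
      Visit 34.
    Visit 2.
  Visit 6.
At 32: no right child.
Visit 32.
Full post-order sequence: 22, 10, 9, 13, 39, 34, 2, 6, 32.

39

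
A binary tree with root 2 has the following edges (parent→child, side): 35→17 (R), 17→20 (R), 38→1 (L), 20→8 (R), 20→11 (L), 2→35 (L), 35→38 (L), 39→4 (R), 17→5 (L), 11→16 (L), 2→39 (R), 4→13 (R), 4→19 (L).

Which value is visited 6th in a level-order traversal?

Level-order visits nodes level by level from the root, left to right within each level.
Level 0: 2
Level 1: 35, 39
Level 2: 38, 17, 4
Level 3: 1, 5, 20, 19, 13
Level 4: 11, 8
Level 5: 16
Full level-order sequence: 2, 35, 39, 38, 17, 4, 1, 5, 20, 19, 13, 11, 8, 16.

4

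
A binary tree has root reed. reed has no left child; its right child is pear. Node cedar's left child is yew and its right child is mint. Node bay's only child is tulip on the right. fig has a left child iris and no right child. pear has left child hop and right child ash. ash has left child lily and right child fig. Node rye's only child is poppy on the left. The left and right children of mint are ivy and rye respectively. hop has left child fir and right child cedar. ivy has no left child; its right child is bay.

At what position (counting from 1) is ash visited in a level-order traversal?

Level-order visits nodes level by level from the root, left to right within each level.
Level 0: reed
Level 1: pear
Level 2: hop, ash
Level 3: fir, cedar, lily, fig
Level 4: yew, mint, iris
Level 5: ivy, rye
Level 6: bay, poppy
Level 7: tulip
Full level-order sequence: reed, pear, hop, ash, fir, cedar, lily, fig, yew, mint, iris, ivy, rye, bay, poppy, tulip.

4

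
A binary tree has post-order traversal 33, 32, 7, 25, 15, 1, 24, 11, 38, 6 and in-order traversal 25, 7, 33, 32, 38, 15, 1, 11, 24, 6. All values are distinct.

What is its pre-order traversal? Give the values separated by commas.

6, 38, 25, 7, 32, 33, 11, 1, 15, 24

The last element of post-order is the root; it splits in-order into left and right subtrees.
Root 6: left subtree has 9 nodes {25, 7, 33, 32, 38, 15, 1, 11, 24}, right has 0 { }.
  Root 38: left subtree has 4 nodes {25, 7, 33, 32}, right has 4 {15, 1, 11, 24}.
    Root 25: left subtree has 0 nodes { }, right has 3 {7, 33, 32}.
      Root 7: left subtree has 0 nodes { }, right has 2 {33, 32}.
        Root 32: left subtree has 1 node {33}, right has 0 { }.
    Root 11: left subtree has 2 nodes {15, 1}, right has 1 {24}.
      Root 1: left subtree has 1 node {15}, right has 0 { }.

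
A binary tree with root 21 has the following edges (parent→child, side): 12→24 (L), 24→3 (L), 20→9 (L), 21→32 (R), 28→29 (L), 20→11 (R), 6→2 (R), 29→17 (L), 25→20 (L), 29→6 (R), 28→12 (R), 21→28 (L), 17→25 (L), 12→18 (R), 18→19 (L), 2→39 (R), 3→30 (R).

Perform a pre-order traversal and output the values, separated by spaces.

Pre-order visits the node, then its left subtree, then its right subtree.
Visit 21.
At 21: go left to 28.
  Visit 28.
  At 28: go left to 29.
    Visit 29.
    At 29: go left to 17.
      Visit 17.
      At 17: go left to 25.
        Visit 25.
        At 25: go left to 20.
          Visit 20.
          At 20: go left to 9.
            9 is a leaf — visit 9.
          At 20: go right to 11.
            11 is a leaf — visit 11.
        At 25: no right child.
      At 17: no right child.
    At 29: go right to 6.
      Visit 6.
      At 6: no left child.
      At 6: go right to 2.
        Visit 2.
        At 2: no left child.
        At 2: go right to 39.
          39 is a leaf — visit 39.
  At 28: go right to 12.
    Visit 12.
    At 12: go left to 24.
      Visit 24.
      At 24: go left to 3.
        Visit 3.
        At 3: no left child.
        At 3: go right to 30.
          30 is a leaf — visit 30.
      At 24: no right child.
    At 12: go right to 18.
      Visit 18.
      At 18: go left to 19.
        19 is a leaf — visit 19.
      At 18: no right child.
At 21: go right to 32.
  32 is a leaf — visit 32.

21 28 29 17 25 20 9 11 6 2 39 12 24 3 30 18 19 32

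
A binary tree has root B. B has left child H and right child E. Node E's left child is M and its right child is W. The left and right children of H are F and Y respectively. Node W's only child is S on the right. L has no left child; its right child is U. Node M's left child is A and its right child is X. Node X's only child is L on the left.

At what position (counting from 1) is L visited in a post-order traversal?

6

Post-order visits the left subtree, then the right subtree, then the node.
At B: go left to H.
  At H: go left to F.
    F is a leaf — visit F.
  At H: go right to Y.
    Y is a leaf — visit Y.
  Visit H.
At B: go right to E.
  At E: go left to M.
    At M: go left to A.
      A is a leaf — visit A.
    At M: go right to X.
      At X: go left to L.
        At L: no left child.
        At L: go right to U.
          U is a leaf — visit U.
        Visit L.
      At X: no right child.
      Visit X.
    Visit M.
  At E: go right to W.
    At W: no left child.
    At W: go right to S.
      S is a leaf — visit S.
    Visit W.
  Visit E.
Visit B.
Full post-order sequence: F, Y, H, A, U, L, X, M, S, W, E, B.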